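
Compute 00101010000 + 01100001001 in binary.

Add column by column from the right: bit + bit + carry-in; write the sum mod 2, carry 1 when the sum is 2 or 3.
carry:  11000000000
        00101010000
+       01100001001
-------------------
       010001011001
(the carry out of the leftmost column, 0, becomes the leading bit)
Decimal check:
  00101010000 = 256 + 64 + 16 = 336
  01100001001 = 512 + 256 + 8 + 1 = 777
  336 + 777 = 1113, and 010001011001 = 1024 + 64 + 16 + 8 + 1 = 1113 ✓



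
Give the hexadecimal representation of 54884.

Using repeated division by 16 (digits 10–15 are A–F):
54884 ÷ 16 = 3430 remainder 4
3430 ÷ 16 = 214 remainder 6
214 ÷ 16 = 13 remainder 6
13 ÷ 16 = 0 remainder 13 (D)
Reading remainders bottom to top: D664



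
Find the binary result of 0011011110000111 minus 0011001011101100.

Method 1 - Direct subtraction (column by column from the right: bit − bit − borrow-in; if negative, add 2 and borrow 1 from the next column):
borrow: 0000000111110000
        0011011110000111
-       0011001011101100
------------------------
        0000010010011011

Method 2 - Add two's complement:
Two's complement of 0011001011101100: invert → 1100110100010011, add 1 → 1100110100010100
  0011011110000111
+ 1100110100010100
------------------
 10000010010011011  (end carry out of the top bit = 1)
Discarding the end carry: 0000010010011011
Decimal check:
  0011011110000111 = 8192 + 4096 + 1024 + 512 + 256 + 128 + 4 + 2 + 1 = 14215
  0011001011101100 = 8192 + 4096 + 512 + 128 + 64 + 32 + 8 + 4 = 13036
  14215 - 13036 = 1179, and 0000010010011011 = 1024 + 128 + 16 + 8 + 2 + 1 = 1179 ✓



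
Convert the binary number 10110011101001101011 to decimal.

Sum of powers of 2 for each 1-bit:
2^0 + 2^1 + 2^3 + 2^5 + 2^6 + 2^9 + 2^11 + 2^12 + 2^13 + 2^16 + 2^17 + 2^19
= 1 + 2 + 8 + 32 + 64 + 512 + 2048 + 4096 + 8192 + 65536 + 131072 + 524288
= 735851



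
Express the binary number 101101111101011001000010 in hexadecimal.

Group into 4-bit nibbles from right:
  1011 = B
  0111 = 7
  1101 = D
  0110 = 6
  0100 = 4
  0010 = 2
Result: B7D642



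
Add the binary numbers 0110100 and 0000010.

Add column by column from the right: bit + bit + carry-in; write the sum mod 2, carry 1 when the sum is 2 or 3.
carry:  0000000
        0110100
+       0000010
---------------
       00110110
(the carry out of the leftmost column, 0, becomes the leading bit)
Decimal check:
  0110100 = 32 + 16 + 4 = 52
  0000010 = 2
  52 + 2 = 54, and 00110110 = 32 + 16 + 4 + 2 = 54 ✓



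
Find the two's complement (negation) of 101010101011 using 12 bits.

Original (sign bit 1, negative): 101010101011
Step 1 - Invert all bits: 010101010100
Step 2 - Add 1: 010101010101
Verification: 101010101011 + 010101010101 = 1000000000000; discarding the end carry (carry out of the top bit) leaves the 12-bit value 000000000000, as required for x + (-x)



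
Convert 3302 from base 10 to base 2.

Using repeated division by 2:
3302 ÷ 2 = 1651 remainder 0
1651 ÷ 2 = 825 remainder 1
825 ÷ 2 = 412 remainder 1
412 ÷ 2 = 206 remainder 0
206 ÷ 2 = 103 remainder 0
103 ÷ 2 = 51 remainder 1
51 ÷ 2 = 25 remainder 1
25 ÷ 2 = 12 remainder 1
12 ÷ 2 = 6 remainder 0
6 ÷ 2 = 3 remainder 0
3 ÷ 2 = 1 remainder 1
1 ÷ 2 = 0 remainder 1
Reading remainders bottom to top: 110011100110



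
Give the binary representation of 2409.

Using repeated division by 2:
2409 ÷ 2 = 1204 remainder 1
1204 ÷ 2 = 602 remainder 0
602 ÷ 2 = 301 remainder 0
301 ÷ 2 = 150 remainder 1
150 ÷ 2 = 75 remainder 0
75 ÷ 2 = 37 remainder 1
37 ÷ 2 = 18 remainder 1
18 ÷ 2 = 9 remainder 0
9 ÷ 2 = 4 remainder 1
4 ÷ 2 = 2 remainder 0
2 ÷ 2 = 1 remainder 0
1 ÷ 2 = 0 remainder 1
Reading remainders bottom to top: 100101101001



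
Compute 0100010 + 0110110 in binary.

Add column by column from the right: bit + bit + carry-in; write the sum mod 2, carry 1 when the sum is 2 or 3.
carry:  1001100
        0100010
+       0110110
---------------
       01011000
(the carry out of the leftmost column, 0, becomes the leading bit)
Decimal check:
  0100010 = 32 + 2 = 34
  0110110 = 32 + 16 + 4 + 2 = 54
  34 + 54 = 88, and 01011000 = 64 + 16 + 8 = 88 ✓



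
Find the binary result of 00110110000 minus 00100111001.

Method 1 - Direct subtraction (column by column from the right: bit − bit − borrow-in; if negative, add 2 and borrow 1 from the next column):
borrow: 00011111110
        00110110000
-       00100111001
-------------------
        00001110111

Method 2 - Add two's complement:
Two's complement of 00100111001: invert → 11011000110, add 1 → 11011000111
  00110110000
+ 11011000111
-------------
 100001110111  (end carry out of the top bit = 1)
Discarding the end carry: 00001110111
Decimal check:
  00110110000 = 256 + 128 + 32 + 16 = 432
  00100111001 = 256 + 32 + 16 + 8 + 1 = 313
  432 - 313 = 119, and 00001110111 = 64 + 32 + 16 + 4 + 2 + 1 = 119 ✓



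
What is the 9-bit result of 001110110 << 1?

Original: 001110110 (decimal 118)
Shift left by 1 position
Append 1 zero on the right
Result: 011101100 (decimal 236)
Equivalent: 118 << 1 = 118 × 2^1 = 236



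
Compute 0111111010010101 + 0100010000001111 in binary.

Add column by column from the right: bit + bit + carry-in; write the sum mod 2, carry 1 when the sum is 2 or 3.
carry:  1111100000111110
        0111111010010101
+       0100010000001111
------------------------
       01100001010100100
(the carry out of the leftmost column, 0, becomes the leading bit)
Decimal check:
  0111111010010101 = 16384 + 8192 + 4096 + 2048 + 1024 + 512 + 128 + 16 + 4 + 1 = 32405
  0100010000001111 = 16384 + 1024 + 8 + 4 + 2 + 1 = 17423
  32405 + 17423 = 49828, and 01100001010100100 = 32768 + 16384 + 512 + 128 + 32 + 4 = 49828 ✓



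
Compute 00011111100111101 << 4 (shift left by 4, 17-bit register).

Original: 00011111100111101 (decimal 16189)
Shift left by 4 positions
Append 4 zeros on the right and drop the 4 high bits that overflow the 17-bit width
Result: 11111001111010000 (decimal 127952)
Equivalent: 16189 << 4 = 16189 × 2^4 = 259024, truncated to 17 bits = 127952



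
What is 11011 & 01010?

AND: 1 only when both bits are 1
  11011
& 01010
-------
  01010
Decimal: 27 & 10 = 10



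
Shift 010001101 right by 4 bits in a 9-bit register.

Original: 010001101 (decimal 141)
Shift right by 4 positions
Drop the 4 low bits; fill with zeros on the left
Result: 000001000 (decimal 8)
Equivalent: 141 >> 4 = 141 ÷ 2^4 = 8



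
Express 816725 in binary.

Using repeated division by 2:
816725 ÷ 2 = 408362 remainder 1
408362 ÷ 2 = 204181 remainder 0
204181 ÷ 2 = 102090 remainder 1
102090 ÷ 2 = 51045 remainder 0
51045 ÷ 2 = 25522 remainder 1
25522 ÷ 2 = 12761 remainder 0
12761 ÷ 2 = 6380 remainder 1
6380 ÷ 2 = 3190 remainder 0
3190 ÷ 2 = 1595 remainder 0
1595 ÷ 2 = 797 remainder 1
797 ÷ 2 = 398 remainder 1
398 ÷ 2 = 199 remainder 0
199 ÷ 2 = 99 remainder 1
99 ÷ 2 = 49 remainder 1
49 ÷ 2 = 24 remainder 1
24 ÷ 2 = 12 remainder 0
12 ÷ 2 = 6 remainder 0
6 ÷ 2 = 3 remainder 0
3 ÷ 2 = 1 remainder 1
1 ÷ 2 = 0 remainder 1
Reading remainders bottom to top: 11000111011001010101



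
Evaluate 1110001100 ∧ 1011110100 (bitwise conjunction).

AND: 1 only when both bits are 1
  1110001100
& 1011110100
------------
  1010000100
Decimal: 908 & 756 = 644



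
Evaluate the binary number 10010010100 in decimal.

Sum of powers of 2 for each 1-bit:
2^2 + 2^4 + 2^7 + 2^10
= 4 + 16 + 128 + 1024
= 1172



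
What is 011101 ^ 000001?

XOR: 1 when bits differ
  011101
^ 000001
--------
  011100
Decimal: 29 ^ 1 = 28



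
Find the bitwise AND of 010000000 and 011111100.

AND: 1 only when both bits are 1
  010000000
& 011111100
-----------
  010000000
Decimal: 128 & 252 = 128



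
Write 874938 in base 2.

Using repeated division by 2:
874938 ÷ 2 = 437469 remainder 0
437469 ÷ 2 = 218734 remainder 1
218734 ÷ 2 = 109367 remainder 0
109367 ÷ 2 = 54683 remainder 1
54683 ÷ 2 = 27341 remainder 1
27341 ÷ 2 = 13670 remainder 1
13670 ÷ 2 = 6835 remainder 0
6835 ÷ 2 = 3417 remainder 1
3417 ÷ 2 = 1708 remainder 1
1708 ÷ 2 = 854 remainder 0
854 ÷ 2 = 427 remainder 0
427 ÷ 2 = 213 remainder 1
213 ÷ 2 = 106 remainder 1
106 ÷ 2 = 53 remainder 0
53 ÷ 2 = 26 remainder 1
26 ÷ 2 = 13 remainder 0
13 ÷ 2 = 6 remainder 1
6 ÷ 2 = 3 remainder 0
3 ÷ 2 = 1 remainder 1
1 ÷ 2 = 0 remainder 1
Reading remainders bottom to top: 11010101100110111010



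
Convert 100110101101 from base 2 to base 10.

Sum of powers of 2 for each 1-bit:
2^0 + 2^2 + 2^3 + 2^5 + 2^7 + 2^8 + 2^11
= 1 + 4 + 8 + 32 + 128 + 256 + 2048
= 2477



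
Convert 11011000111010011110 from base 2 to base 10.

Sum of powers of 2 for each 1-bit:
2^1 + 2^2 + 2^3 + 2^4 + 2^7 + 2^9 + 2^10 + 2^11 + 2^15 + 2^16 + 2^18 + 2^19
= 2 + 4 + 8 + 16 + 128 + 512 + 1024 + 2048 + 32768 + 65536 + 262144 + 524288
= 888478



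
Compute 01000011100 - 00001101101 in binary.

Method 1 - Direct subtraction (column by column from the right: bit − bit − borrow-in; if negative, add 2 and borrow 1 from the next column):
borrow: 01111011110
        01000011100
-       00001101101
-------------------
        00110101111

Method 2 - Add two's complement:
Two's complement of 00001101101: invert → 11110010010, add 1 → 11110010011
  01000011100
+ 11110010011
-------------
 100110101111  (end carry out of the top bit = 1)
Discarding the end carry: 00110101111
Decimal check:
  01000011100 = 512 + 16 + 8 + 4 = 540
  00001101101 = 64 + 32 + 8 + 4 + 1 = 109
  540 - 109 = 431, and 00110101111 = 256 + 128 + 32 + 8 + 4 + 2 + 1 = 431 ✓



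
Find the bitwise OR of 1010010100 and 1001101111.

OR: 1 when either bit is 1
  1010010100
| 1001101111
------------
  1011111111
Decimal: 660 | 623 = 767



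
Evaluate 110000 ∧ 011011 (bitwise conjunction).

AND: 1 only when both bits are 1
  110000
& 011011
--------
  010000
Decimal: 48 & 27 = 16



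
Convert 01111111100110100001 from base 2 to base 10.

Sum of powers of 2 for each 1-bit:
2^0 + 2^5 + 2^7 + 2^8 + 2^11 + 2^12 + 2^13 + 2^14 + 2^15 + 2^16 + 2^17 + 2^18
= 1 + 32 + 128 + 256 + 2048 + 4096 + 8192 + 16384 + 32768 + 65536 + 131072 + 262144
= 522657



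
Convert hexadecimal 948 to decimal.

Expand by place value (powers of 16):
948 = 9 × 16^2 + 4 × 16^1 + 8 × 16^0
= 9 × 256 + 4 × 16 + 8 × 1
= 2304 + 64 + 8
= 2376



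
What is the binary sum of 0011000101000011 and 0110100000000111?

Add column by column from the right: bit + bit + carry-in; write the sum mod 2, carry 1 when the sum is 2 or 3.
carry:  1100000000001110
        0011000101000011
+       0110100000000111
------------------------
       01001100101001010
(the carry out of the leftmost column, 0, becomes the leading bit)
Decimal check:
  0011000101000011 = 8192 + 4096 + 256 + 64 + 2 + 1 = 12611
  0110100000000111 = 16384 + 8192 + 2048 + 4 + 2 + 1 = 26631
  12611 + 26631 = 39242, and 01001100101001010 = 32768 + 4096 + 2048 + 256 + 64 + 8 + 2 = 39242 ✓



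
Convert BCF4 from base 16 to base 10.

Expand by place value (powers of 16):
Digit values: B = 11, C = 12, F = 15
BCF4 = 11 × 16^3 + 12 × 16^2 + 15 × 16^1 + 4 × 16^0
= 11 × 4096 + 12 × 256 + 15 × 16 + 4 × 1
= 45056 + 3072 + 240 + 4
= 48372



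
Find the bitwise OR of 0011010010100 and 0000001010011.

OR: 1 when either bit is 1
  0011010010100
| 0000001010011
---------------
  0011011010111
Decimal: 1684 | 83 = 1751



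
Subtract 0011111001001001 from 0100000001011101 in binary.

Method 1 - Direct subtraction (column by column from the right: bit − bit − borrow-in; if negative, add 2 and borrow 1 from the next column):
borrow: 0111110000000000
        0100000001011101
-       0011111001001001
------------------------
        0000001000010100

Method 2 - Add two's complement:
Two's complement of 0011111001001001: invert → 1100000110110110, add 1 → 1100000110110111
  0100000001011101
+ 1100000110110111
------------------
 10000001000010100  (end carry out of the top bit = 1)
Discarding the end carry: 0000001000010100
Decimal check:
  0100000001011101 = 16384 + 64 + 16 + 8 + 4 + 1 = 16477
  0011111001001001 = 8192 + 4096 + 2048 + 1024 + 512 + 64 + 8 + 1 = 15945
  16477 - 15945 = 532, and 0000001000010100 = 512 + 16 + 4 = 532 ✓



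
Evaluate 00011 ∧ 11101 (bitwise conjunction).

AND: 1 only when both bits are 1
  00011
& 11101
-------
  00001
Decimal: 3 & 29 = 1



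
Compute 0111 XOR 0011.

XOR: 1 when bits differ
  0111
^ 0011
------
  0100
Decimal: 7 ^ 3 = 4



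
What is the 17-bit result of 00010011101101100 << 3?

Original: 00010011101101100 (decimal 10092)
Shift left by 3 positions
Append 3 zeros on the right
Result: 10011101101100000 (decimal 80736)
Equivalent: 10092 << 3 = 10092 × 2^3 = 80736



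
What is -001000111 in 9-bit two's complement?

Original: 001000111
Step 1 - Invert all bits: 110111000
Step 2 - Add 1: 110111001
Verification: 001000111 + 110111001 = 1000000000; discarding the end carry (carry out of the top bit) leaves the 9-bit value 000000000, as required for x + (-x)



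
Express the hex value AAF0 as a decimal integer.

Expand by place value (powers of 16):
Digit values: A = 10, F = 15
AAF0 = 10 × 16^3 + 10 × 16^2 + 15 × 16^1 + 0 × 16^0
= 10 × 4096 + 10 × 256 + 15 × 16 + 0 × 1
= 40960 + 2560 + 240 + 0
= 43760



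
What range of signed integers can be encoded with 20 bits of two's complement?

For 20-bit two's complement:
Minimum: -2^19 = -524288
Maximum: 2^19 - 1 = 524287



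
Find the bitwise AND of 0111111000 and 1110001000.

AND: 1 only when both bits are 1
  0111111000
& 1110001000
------------
  0110001000
Decimal: 504 & 904 = 392



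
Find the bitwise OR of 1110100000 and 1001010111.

OR: 1 when either bit is 1
  1110100000
| 1001010111
------------
  1111110111
Decimal: 928 | 599 = 1015



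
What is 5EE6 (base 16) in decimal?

Expand by place value (powers of 16):
Digit values: E = 14
5EE6 = 5 × 16^3 + 14 × 16^2 + 14 × 16^1 + 6 × 16^0
= 5 × 4096 + 14 × 256 + 14 × 16 + 6 × 1
= 20480 + 3584 + 224 + 6
= 24294



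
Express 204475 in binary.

Using repeated division by 2:
204475 ÷ 2 = 102237 remainder 1
102237 ÷ 2 = 51118 remainder 1
51118 ÷ 2 = 25559 remainder 0
25559 ÷ 2 = 12779 remainder 1
12779 ÷ 2 = 6389 remainder 1
6389 ÷ 2 = 3194 remainder 1
3194 ÷ 2 = 1597 remainder 0
1597 ÷ 2 = 798 remainder 1
798 ÷ 2 = 399 remainder 0
399 ÷ 2 = 199 remainder 1
199 ÷ 2 = 99 remainder 1
99 ÷ 2 = 49 remainder 1
49 ÷ 2 = 24 remainder 1
24 ÷ 2 = 12 remainder 0
12 ÷ 2 = 6 remainder 0
6 ÷ 2 = 3 remainder 0
3 ÷ 2 = 1 remainder 1
1 ÷ 2 = 0 remainder 1
Reading remainders bottom to top: 110001111010111011



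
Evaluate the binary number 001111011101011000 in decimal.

Sum of powers of 2 for each 1-bit:
2^3 + 2^4 + 2^6 + 2^8 + 2^9 + 2^10 + 2^12 + 2^13 + 2^14 + 2^15
= 8 + 16 + 64 + 256 + 512 + 1024 + 4096 + 8192 + 16384 + 32768
= 63320



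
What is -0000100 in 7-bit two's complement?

Original: 0000100
Step 1 - Invert all bits: 1111011
Step 2 - Add 1: 1111100
Verification: 0000100 + 1111100 = 10000000; discarding the end carry (carry out of the top bit) leaves the 7-bit value 0000000, as required for x + (-x)



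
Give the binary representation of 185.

Using repeated division by 2:
185 ÷ 2 = 92 remainder 1
92 ÷ 2 = 46 remainder 0
46 ÷ 2 = 23 remainder 0
23 ÷ 2 = 11 remainder 1
11 ÷ 2 = 5 remainder 1
5 ÷ 2 = 2 remainder 1
2 ÷ 2 = 1 remainder 0
1 ÷ 2 = 0 remainder 1
Reading remainders bottom to top: 10111001



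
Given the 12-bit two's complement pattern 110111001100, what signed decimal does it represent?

Binary: 110111001100
Sign bit: 1 (negative)
Invert: 001000110011
Add 1:  001000110100
Magnitude: 001000110100 = 512 + 32 + 16 + 4 = 564
Value: -564



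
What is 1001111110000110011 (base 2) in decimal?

Sum of powers of 2 for each 1-bit:
2^0 + 2^1 + 2^4 + 2^5 + 2^10 + 2^11 + 2^12 + 2^13 + 2^14 + 2^15 + 2^18
= 1 + 2 + 16 + 32 + 1024 + 2048 + 4096 + 8192 + 16384 + 32768 + 262144
= 326707



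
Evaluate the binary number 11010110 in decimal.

Sum of powers of 2 for each 1-bit:
2^1 + 2^2 + 2^4 + 2^6 + 2^7
= 2 + 4 + 16 + 64 + 128
= 214



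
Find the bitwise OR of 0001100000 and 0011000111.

OR: 1 when either bit is 1
  0001100000
| 0011000111
------------
  0011100111
Decimal: 96 | 199 = 231



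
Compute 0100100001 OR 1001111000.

OR: 1 when either bit is 1
  0100100001
| 1001111000
------------
  1101111001
Decimal: 289 | 632 = 889



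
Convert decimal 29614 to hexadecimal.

Using repeated division by 16 (digits 10–15 are A–F):
29614 ÷ 16 = 1850 remainder 14 (E)
1850 ÷ 16 = 115 remainder 10 (A)
115 ÷ 16 = 7 remainder 3
7 ÷ 16 = 0 remainder 7
Reading remainders bottom to top: 73AE



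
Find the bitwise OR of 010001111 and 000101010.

OR: 1 when either bit is 1
  010001111
| 000101010
-----------
  010101111
Decimal: 143 | 42 = 175



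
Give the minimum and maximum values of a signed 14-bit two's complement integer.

For 14-bit two's complement:
Minimum: -2^13 = -8192
Maximum: 2^13 - 1 = 8191



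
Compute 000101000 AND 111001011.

AND: 1 only when both bits are 1
  000101000
& 111001011
-----------
  000001000
Decimal: 40 & 459 = 8



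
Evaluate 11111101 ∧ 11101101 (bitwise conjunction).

AND: 1 only when both bits are 1
  11111101
& 11101101
----------
  11101101
Decimal: 253 & 237 = 237



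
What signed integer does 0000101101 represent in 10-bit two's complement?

Binary: 0000101101
Sign bit: 0 (non-negative)
Read directly as an unsigned value:
0000101101 = 32 + 8 + 4 + 1 = 45
Value: 45



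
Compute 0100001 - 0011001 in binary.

Method 1 - Direct subtraction (column by column from the right: bit − bit − borrow-in; if negative, add 2 and borrow 1 from the next column):
borrow: 0110000
        0100001
-       0011001
---------------
        0001000

Method 2 - Add two's complement:
Two's complement of 0011001: invert → 1100110, add 1 → 1100111
  0100001
+ 1100111
---------
 10001000  (end carry out of the top bit = 1)
Discarding the end carry: 0001000
Decimal check:
  0100001 = 32 + 1 = 33
  0011001 = 16 + 8 + 1 = 25
  33 - 25 = 8, and 0001000 = 8 ✓



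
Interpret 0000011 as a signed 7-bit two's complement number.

Binary: 0000011
Sign bit: 0 (non-negative)
Read directly as an unsigned value:
0000011 = 2 + 1 = 3
Value: 3



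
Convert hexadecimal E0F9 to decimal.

Expand by place value (powers of 16):
Digit values: E = 14, F = 15
E0F9 = 14 × 16^3 + 0 × 16^2 + 15 × 16^1 + 9 × 16^0
= 14 × 4096 + 0 × 256 + 15 × 16 + 9 × 1
= 57344 + 0 + 240 + 9
= 57593



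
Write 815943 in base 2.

Using repeated division by 2:
815943 ÷ 2 = 407971 remainder 1
407971 ÷ 2 = 203985 remainder 1
203985 ÷ 2 = 101992 remainder 1
101992 ÷ 2 = 50996 remainder 0
50996 ÷ 2 = 25498 remainder 0
25498 ÷ 2 = 12749 remainder 0
12749 ÷ 2 = 6374 remainder 1
6374 ÷ 2 = 3187 remainder 0
3187 ÷ 2 = 1593 remainder 1
1593 ÷ 2 = 796 remainder 1
796 ÷ 2 = 398 remainder 0
398 ÷ 2 = 199 remainder 0
199 ÷ 2 = 99 remainder 1
99 ÷ 2 = 49 remainder 1
49 ÷ 2 = 24 remainder 1
24 ÷ 2 = 12 remainder 0
12 ÷ 2 = 6 remainder 0
6 ÷ 2 = 3 remainder 0
3 ÷ 2 = 1 remainder 1
1 ÷ 2 = 0 remainder 1
Reading remainders bottom to top: 11000111001101000111



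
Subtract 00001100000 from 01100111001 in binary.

Method 1 - Direct subtraction (column by column from the right: bit − bit − borrow-in; if negative, add 2 and borrow 1 from the next column):
borrow: 00110000000
        01100111001
-       00001100000
-------------------
        01011011001

Method 2 - Add two's complement:
Two's complement of 00001100000: invert → 11110011111, add 1 → 11110100000
  01100111001
+ 11110100000
-------------
 101011011001  (end carry out of the top bit = 1)
Discarding the end carry: 01011011001
Decimal check:
  01100111001 = 512 + 256 + 32 + 16 + 8 + 1 = 825
  00001100000 = 64 + 32 = 96
  825 - 96 = 729, and 01011011001 = 512 + 128 + 64 + 16 + 8 + 1 = 729 ✓



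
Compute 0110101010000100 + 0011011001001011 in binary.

Add column by column from the right: bit + bit + carry-in; write the sum mod 2, carry 1 when the sum is 2 or 3.
carry:  1111110000000000
        0110101010000100
+       0011011001001011
------------------------
       01010000011001111
(the carry out of the leftmost column, 0, becomes the leading bit)
Decimal check:
  0110101010000100 = 16384 + 8192 + 2048 + 512 + 128 + 4 = 27268
  0011011001001011 = 8192 + 4096 + 1024 + 512 + 64 + 8 + 2 + 1 = 13899
  27268 + 13899 = 41167, and 01010000011001111 = 32768 + 8192 + 128 + 64 + 8 + 4 + 2 + 1 = 41167 ✓



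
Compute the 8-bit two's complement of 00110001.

Original: 00110001
Step 1 - Invert all bits: 11001110
Step 2 - Add 1: 11001111
Verification: 00110001 + 11001111 = 100000000; discarding the end carry (carry out of the top bit) leaves the 8-bit value 00000000, as required for x + (-x)



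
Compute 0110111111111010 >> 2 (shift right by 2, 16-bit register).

Original: 0110111111111010 (decimal 28666)
Shift right by 2 positions
Drop the 2 low bits; fill with zeros on the left
Result: 0001101111111110 (decimal 7166)
Equivalent: 28666 >> 2 = 28666 ÷ 2^2 = 7166



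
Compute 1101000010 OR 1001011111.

OR: 1 when either bit is 1
  1101000010
| 1001011111
------------
  1101011111
Decimal: 834 | 607 = 863



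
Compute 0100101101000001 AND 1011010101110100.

AND: 1 only when both bits are 1
  0100101101000001
& 1011010101110100
------------------
  0000000101000000
Decimal: 19265 & 46452 = 320



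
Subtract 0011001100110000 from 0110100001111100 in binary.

Method 1 - Direct subtraction (column by column from the right: bit − bit − borrow-in; if negative, add 2 and borrow 1 from the next column):
borrow: 0110111000000000
        0110100001111100
-       0011001100110000
------------------------
        0011010101001100

Method 2 - Add two's complement:
Two's complement of 0011001100110000: invert → 1100110011001111, add 1 → 1100110011010000
  0110100001111100
+ 1100110011010000
------------------
 10011010101001100  (end carry out of the top bit = 1)
Discarding the end carry: 0011010101001100
Decimal check:
  0110100001111100 = 16384 + 8192 + 2048 + 64 + 32 + 16 + 8 + 4 = 26748
  0011001100110000 = 8192 + 4096 + 512 + 256 + 32 + 16 = 13104
  26748 - 13104 = 13644, and 0011010101001100 = 8192 + 4096 + 1024 + 256 + 64 + 8 + 4 = 13644 ✓



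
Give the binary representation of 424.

Using repeated division by 2:
424 ÷ 2 = 212 remainder 0
212 ÷ 2 = 106 remainder 0
106 ÷ 2 = 53 remainder 0
53 ÷ 2 = 26 remainder 1
26 ÷ 2 = 13 remainder 0
13 ÷ 2 = 6 remainder 1
6 ÷ 2 = 3 remainder 0
3 ÷ 2 = 1 remainder 1
1 ÷ 2 = 0 remainder 1
Reading remainders bottom to top: 110101000



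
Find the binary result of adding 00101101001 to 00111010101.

Add column by column from the right: bit + bit + carry-in; write the sum mod 2, carry 1 when the sum is 2 or 3.
carry:  01110000010
        00101101001
+       00111010101
-------------------
       001100111110
(the carry out of the leftmost column, 0, becomes the leading bit)
Decimal check:
  00101101001 = 256 + 64 + 32 + 8 + 1 = 361
  00111010101 = 256 + 128 + 64 + 16 + 4 + 1 = 469
  361 + 469 = 830, and 001100111110 = 512 + 256 + 32 + 16 + 8 + 4 + 2 = 830 ✓



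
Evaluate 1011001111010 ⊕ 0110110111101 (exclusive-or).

XOR: 1 when bits differ
  1011001111010
^ 0110110111101
---------------
  1101111000111
Decimal: 5754 ^ 3517 = 7111



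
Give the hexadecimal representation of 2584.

Using repeated division by 16 (digits 10–15 are A–F):
2584 ÷ 16 = 161 remainder 8
161 ÷ 16 = 10 remainder 1
10 ÷ 16 = 0 remainder 10 (A)
Reading remainders bottom to top: A18



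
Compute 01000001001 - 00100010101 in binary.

Method 1 - Direct subtraction (column by column from the right: bit − bit − borrow-in; if negative, add 2 and borrow 1 from the next column):
borrow: 01111101000
        01000001001
-       00100010101
-------------------
        00011110100

Method 2 - Add two's complement:
Two's complement of 00100010101: invert → 11011101010, add 1 → 11011101011
  01000001001
+ 11011101011
-------------
 100011110100  (end carry out of the top bit = 1)
Discarding the end carry: 00011110100
Decimal check:
  01000001001 = 512 + 8 + 1 = 521
  00100010101 = 256 + 16 + 4 + 1 = 277
  521 - 277 = 244, and 00011110100 = 128 + 64 + 32 + 16 + 4 = 244 ✓



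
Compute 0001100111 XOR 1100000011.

XOR: 1 when bits differ
  0001100111
^ 1100000011
------------
  1101100100
Decimal: 103 ^ 771 = 868



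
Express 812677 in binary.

Using repeated division by 2:
812677 ÷ 2 = 406338 remainder 1
406338 ÷ 2 = 203169 remainder 0
203169 ÷ 2 = 101584 remainder 1
101584 ÷ 2 = 50792 remainder 0
50792 ÷ 2 = 25396 remainder 0
25396 ÷ 2 = 12698 remainder 0
12698 ÷ 2 = 6349 remainder 0
6349 ÷ 2 = 3174 remainder 1
3174 ÷ 2 = 1587 remainder 0
1587 ÷ 2 = 793 remainder 1
793 ÷ 2 = 396 remainder 1
396 ÷ 2 = 198 remainder 0
198 ÷ 2 = 99 remainder 0
99 ÷ 2 = 49 remainder 1
49 ÷ 2 = 24 remainder 1
24 ÷ 2 = 12 remainder 0
12 ÷ 2 = 6 remainder 0
6 ÷ 2 = 3 remainder 0
3 ÷ 2 = 1 remainder 1
1 ÷ 2 = 0 remainder 1
Reading remainders bottom to top: 11000110011010000101



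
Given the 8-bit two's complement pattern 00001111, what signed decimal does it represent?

Binary: 00001111
Sign bit: 0 (non-negative)
Read directly as an unsigned value:
00001111 = 8 + 4 + 2 + 1 = 15
Value: 15



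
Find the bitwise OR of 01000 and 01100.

OR: 1 when either bit is 1
  01000
| 01100
-------
  01100
Decimal: 8 | 12 = 12



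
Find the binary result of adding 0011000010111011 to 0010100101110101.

Add column by column from the right: bit + bit + carry-in; write the sum mod 2, carry 1 when the sum is 2 or 3.
carry:  0100001111111110
        0011000010111011
+       0010100101110101
------------------------
       00101101000110000
(the carry out of the leftmost column, 0, becomes the leading bit)
Decimal check:
  0011000010111011 = 8192 + 4096 + 128 + 32 + 16 + 8 + 2 + 1 = 12475
  0010100101110101 = 8192 + 2048 + 256 + 64 + 32 + 16 + 4 + 1 = 10613
  12475 + 10613 = 23088, and 00101101000110000 = 16384 + 4096 + 2048 + 512 + 32 + 16 = 23088 ✓



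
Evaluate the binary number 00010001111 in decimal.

Sum of powers of 2 for each 1-bit:
2^0 + 2^1 + 2^2 + 2^3 + 2^7
= 1 + 2 + 4 + 8 + 128
= 143



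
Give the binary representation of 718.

Using repeated division by 2:
718 ÷ 2 = 359 remainder 0
359 ÷ 2 = 179 remainder 1
179 ÷ 2 = 89 remainder 1
89 ÷ 2 = 44 remainder 1
44 ÷ 2 = 22 remainder 0
22 ÷ 2 = 11 remainder 0
11 ÷ 2 = 5 remainder 1
5 ÷ 2 = 2 remainder 1
2 ÷ 2 = 1 remainder 0
1 ÷ 2 = 0 remainder 1
Reading remainders bottom to top: 1011001110



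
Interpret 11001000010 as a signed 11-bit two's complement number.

Binary: 11001000010
Sign bit: 1 (negative)
Invert: 00110111101
Add 1:  00110111110
Magnitude: 00110111110 = 256 + 128 + 32 + 16 + 8 + 4 + 2 = 446
Value: -446



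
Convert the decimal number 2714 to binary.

Using repeated division by 2:
2714 ÷ 2 = 1357 remainder 0
1357 ÷ 2 = 678 remainder 1
678 ÷ 2 = 339 remainder 0
339 ÷ 2 = 169 remainder 1
169 ÷ 2 = 84 remainder 1
84 ÷ 2 = 42 remainder 0
42 ÷ 2 = 21 remainder 0
21 ÷ 2 = 10 remainder 1
10 ÷ 2 = 5 remainder 0
5 ÷ 2 = 2 remainder 1
2 ÷ 2 = 1 remainder 0
1 ÷ 2 = 0 remainder 1
Reading remainders bottom to top: 101010011010



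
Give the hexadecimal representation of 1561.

Using repeated division by 16 (digits 10–15 are A–F):
1561 ÷ 16 = 97 remainder 9
97 ÷ 16 = 6 remainder 1
6 ÷ 16 = 0 remainder 6
Reading remainders bottom to top: 619



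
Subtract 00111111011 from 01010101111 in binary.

Method 1 - Direct subtraction (column by column from the right: bit − bit − borrow-in; if negative, add 2 and borrow 1 from the next column):
borrow: 01111100000
        01010101111
-       00111111011
-------------------
        00010110100

Method 2 - Add two's complement:
Two's complement of 00111111011: invert → 11000000100, add 1 → 11000000101
  01010101111
+ 11000000101
-------------
 100010110100  (end carry out of the top bit = 1)
Discarding the end carry: 00010110100
Decimal check:
  01010101111 = 512 + 128 + 32 + 8 + 4 + 2 + 1 = 687
  00111111011 = 256 + 128 + 64 + 32 + 16 + 8 + 2 + 1 = 507
  687 - 507 = 180, and 00010110100 = 128 + 32 + 16 + 4 = 180 ✓



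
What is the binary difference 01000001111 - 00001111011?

Method 1 - Direct subtraction (column by column from the right: bit − bit − borrow-in; if negative, add 2 and borrow 1 from the next column):
borrow: 01111100000
        01000001111
-       00001111011
-------------------
        00110010100

Method 2 - Add two's complement:
Two's complement of 00001111011: invert → 11110000100, add 1 → 11110000101
  01000001111
+ 11110000101
-------------
 100110010100  (end carry out of the top bit = 1)
Discarding the end carry: 00110010100
Decimal check:
  01000001111 = 512 + 8 + 4 + 2 + 1 = 527
  00001111011 = 64 + 32 + 16 + 8 + 2 + 1 = 123
  527 - 123 = 404, and 00110010100 = 256 + 128 + 16 + 4 = 404 ✓



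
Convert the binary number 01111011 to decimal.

Sum of powers of 2 for each 1-bit:
2^0 + 2^1 + 2^3 + 2^4 + 2^5 + 2^6
= 1 + 2 + 8 + 16 + 32 + 64
= 123



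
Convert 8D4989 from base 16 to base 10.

Expand by place value (powers of 16):
Digit values: D = 13
8D4989 = 8 × 16^5 + 13 × 16^4 + 4 × 16^3 + 9 × 16^2 + 8 × 16^1 + 9 × 16^0
= 8 × 1048576 + 13 × 65536 + 4 × 4096 + 9 × 256 + 8 × 16 + 9 × 1
= 8388608 + 851968 + 16384 + 2304 + 128 + 9
= 9259401



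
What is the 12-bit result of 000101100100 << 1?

Original: 000101100100 (decimal 356)
Shift left by 1 position
Append 1 zero on the right
Result: 001011001000 (decimal 712)
Equivalent: 356 << 1 = 356 × 2^1 = 712



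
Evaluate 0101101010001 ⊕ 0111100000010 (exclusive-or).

XOR: 1 when bits differ
  0101101010001
^ 0111100000010
---------------
  0010001010011
Decimal: 2897 ^ 3842 = 1107



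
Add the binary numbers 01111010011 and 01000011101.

Add column by column from the right: bit + bit + carry-in; write the sum mod 2, carry 1 when the sum is 2 or 3.
carry:  10000111110
        01111010011
+       01000011101
-------------------
       010111110000
(the carry out of the leftmost column, 0, becomes the leading bit)
Decimal check:
  01111010011 = 512 + 256 + 128 + 64 + 16 + 2 + 1 = 979
  01000011101 = 512 + 16 + 8 + 4 + 1 = 541
  979 + 541 = 1520, and 010111110000 = 1024 + 256 + 128 + 64 + 32 + 16 = 1520 ✓



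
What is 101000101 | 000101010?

OR: 1 when either bit is 1
  101000101
| 000101010
-----------
  101101111
Decimal: 325 | 42 = 367



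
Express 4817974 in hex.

Using repeated division by 16 (digits 10–15 are A–F):
4817974 ÷ 16 = 301123 remainder 6
301123 ÷ 16 = 18820 remainder 3
18820 ÷ 16 = 1176 remainder 4
1176 ÷ 16 = 73 remainder 8
73 ÷ 16 = 4 remainder 9
4 ÷ 16 = 0 remainder 4
Reading remainders bottom to top: 498436



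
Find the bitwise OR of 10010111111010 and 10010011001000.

OR: 1 when either bit is 1
  10010111111010
| 10010011001000
----------------
  10010111111010
Decimal: 9722 | 9416 = 9722



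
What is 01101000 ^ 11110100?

XOR: 1 when bits differ
  01101000
^ 11110100
----------
  10011100
Decimal: 104 ^ 244 = 156



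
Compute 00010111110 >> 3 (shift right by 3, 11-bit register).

Original: 00010111110 (decimal 190)
Shift right by 3 positions
Drop the 3 low bits; fill with zeros on the left
Result: 00000010111 (decimal 23)
Equivalent: 190 >> 3 = 190 ÷ 2^3 = 23



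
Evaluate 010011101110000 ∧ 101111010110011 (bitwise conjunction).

AND: 1 only when both bits are 1
  010011101110000
& 101111010110011
-----------------
  000011000110000
Decimal: 10096 & 24243 = 1584



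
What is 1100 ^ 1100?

XOR: 1 when bits differ
  1100
^ 1100
------
  0000
Decimal: 12 ^ 12 = 0



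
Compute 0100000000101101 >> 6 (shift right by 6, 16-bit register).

Original: 0100000000101101 (decimal 16429)
Shift right by 6 positions
Drop the 6 low bits; fill with zeros on the left
Result: 0000000100000000 (decimal 256)
Equivalent: 16429 >> 6 = 16429 ÷ 2^6 = 256



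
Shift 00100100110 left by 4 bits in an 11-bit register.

Original: 00100100110 (decimal 294)
Shift left by 4 positions
Append 4 zeros on the right and drop the 4 high bits that overflow the 11-bit width
Result: 01001100000 (decimal 608)
Equivalent: 294 << 4 = 294 × 2^4 = 4704, truncated to 11 bits = 608



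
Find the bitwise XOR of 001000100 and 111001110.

XOR: 1 when bits differ
  001000100
^ 111001110
-----------
  110001010
Decimal: 68 ^ 462 = 394



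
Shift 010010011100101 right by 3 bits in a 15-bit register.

Original: 010010011100101 (decimal 9445)
Shift right by 3 positions
Drop the 3 low bits; fill with zeros on the left
Result: 000010010011100 (decimal 1180)
Equivalent: 9445 >> 3 = 9445 ÷ 2^3 = 1180



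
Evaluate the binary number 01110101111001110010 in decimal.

Sum of powers of 2 for each 1-bit:
2^1 + 2^4 + 2^5 + 2^6 + 2^9 + 2^10 + 2^11 + 2^12 + 2^14 + 2^16 + 2^17 + 2^18
= 2 + 16 + 32 + 64 + 512 + 1024 + 2048 + 4096 + 16384 + 65536 + 131072 + 262144
= 482930



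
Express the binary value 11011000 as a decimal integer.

Sum of powers of 2 for each 1-bit:
2^3 + 2^4 + 2^6 + 2^7
= 8 + 16 + 64 + 128
= 216



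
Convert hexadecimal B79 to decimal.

Expand by place value (powers of 16):
Digit values: B = 11
B79 = 11 × 16^2 + 7 × 16^1 + 9 × 16^0
= 11 × 256 + 7 × 16 + 9 × 1
= 2816 + 112 + 9
= 2937



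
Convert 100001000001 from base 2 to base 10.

Sum of powers of 2 for each 1-bit:
2^0 + 2^6 + 2^11
= 1 + 64 + 2048
= 2113



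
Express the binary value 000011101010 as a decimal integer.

Sum of powers of 2 for each 1-bit:
2^1 + 2^3 + 2^5 + 2^6 + 2^7
= 2 + 8 + 32 + 64 + 128
= 234



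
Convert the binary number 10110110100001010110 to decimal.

Sum of powers of 2 for each 1-bit:
2^1 + 2^2 + 2^4 + 2^6 + 2^11 + 2^13 + 2^14 + 2^16 + 2^17 + 2^19
= 2 + 4 + 16 + 64 + 2048 + 8192 + 16384 + 65536 + 131072 + 524288
= 747606



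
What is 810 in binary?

Using repeated division by 2:
810 ÷ 2 = 405 remainder 0
405 ÷ 2 = 202 remainder 1
202 ÷ 2 = 101 remainder 0
101 ÷ 2 = 50 remainder 1
50 ÷ 2 = 25 remainder 0
25 ÷ 2 = 12 remainder 1
12 ÷ 2 = 6 remainder 0
6 ÷ 2 = 3 remainder 0
3 ÷ 2 = 1 remainder 1
1 ÷ 2 = 0 remainder 1
Reading remainders bottom to top: 1100101010



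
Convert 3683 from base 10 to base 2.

Using repeated division by 2:
3683 ÷ 2 = 1841 remainder 1
1841 ÷ 2 = 920 remainder 1
920 ÷ 2 = 460 remainder 0
460 ÷ 2 = 230 remainder 0
230 ÷ 2 = 115 remainder 0
115 ÷ 2 = 57 remainder 1
57 ÷ 2 = 28 remainder 1
28 ÷ 2 = 14 remainder 0
14 ÷ 2 = 7 remainder 0
7 ÷ 2 = 3 remainder 1
3 ÷ 2 = 1 remainder 1
1 ÷ 2 = 0 remainder 1
Reading remainders bottom to top: 111001100011



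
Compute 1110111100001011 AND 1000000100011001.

AND: 1 only when both bits are 1
  1110111100001011
& 1000000100011001
------------------
  1000000100001001
Decimal: 61195 & 33049 = 33033



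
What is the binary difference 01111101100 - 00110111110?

Method 1 - Direct subtraction (column by column from the right: bit − bit − borrow-in; if negative, add 2 and borrow 1 from the next column):
borrow: 00001111100
        01111101100
-       00110111110
-------------------
        01000101110

Method 2 - Add two's complement:
Two's complement of 00110111110: invert → 11001000001, add 1 → 11001000010
  01111101100
+ 11001000010
-------------
 101000101110  (end carry out of the top bit = 1)
Discarding the end carry: 01000101110
Decimal check:
  01111101100 = 512 + 256 + 128 + 64 + 32 + 8 + 4 = 1004
  00110111110 = 256 + 128 + 32 + 16 + 8 + 4 + 2 = 446
  1004 - 446 = 558, and 01000101110 = 512 + 32 + 8 + 4 + 2 = 558 ✓



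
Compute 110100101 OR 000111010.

OR: 1 when either bit is 1
  110100101
| 000111010
-----------
  110111111
Decimal: 421 | 58 = 447



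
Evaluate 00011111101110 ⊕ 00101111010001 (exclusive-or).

XOR: 1 when bits differ
  00011111101110
^ 00101111010001
----------------
  00110000111111
Decimal: 2030 ^ 3025 = 3135



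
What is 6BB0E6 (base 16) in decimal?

Expand by place value (powers of 16):
Digit values: B = 11, E = 14
6BB0E6 = 6 × 16^5 + 11 × 16^4 + 11 × 16^3 + 0 × 16^2 + 14 × 16^1 + 6 × 16^0
= 6 × 1048576 + 11 × 65536 + 11 × 4096 + 0 × 256 + 14 × 16 + 6 × 1
= 6291456 + 720896 + 45056 + 0 + 224 + 6
= 7057638



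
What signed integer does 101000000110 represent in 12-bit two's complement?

Binary: 101000000110
Sign bit: 1 (negative)
Invert: 010111111001
Add 1:  010111111010
Magnitude: 010111111010 = 1024 + 256 + 128 + 64 + 32 + 16 + 8 + 2 = 1530
Value: -1530



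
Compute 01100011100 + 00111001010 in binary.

Add column by column from the right: bit + bit + carry-in; write the sum mod 2, carry 1 when the sum is 2 or 3.
carry:  11000110000
        01100011100
+       00111001010
-------------------
       010011100110
(the carry out of the leftmost column, 0, becomes the leading bit)
Decimal check:
  01100011100 = 512 + 256 + 16 + 8 + 4 = 796
  00111001010 = 256 + 128 + 64 + 8 + 2 = 458
  796 + 458 = 1254, and 010011100110 = 1024 + 128 + 64 + 32 + 4 + 2 = 1254 ✓



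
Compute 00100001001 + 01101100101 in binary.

Add column by column from the right: bit + bit + carry-in; write the sum mod 2, carry 1 when the sum is 2 or 3.
carry:  11000000010
        00100001001
+       01101100101
-------------------
       010001101110
(the carry out of the leftmost column, 0, becomes the leading bit)
Decimal check:
  00100001001 = 256 + 8 + 1 = 265
  01101100101 = 512 + 256 + 64 + 32 + 4 + 1 = 869
  265 + 869 = 1134, and 010001101110 = 1024 + 64 + 32 + 8 + 4 + 2 = 1134 ✓



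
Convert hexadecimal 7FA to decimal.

Expand by place value (powers of 16):
Digit values: F = 15, A = 10
7FA = 7 × 16^2 + 15 × 16^1 + 10 × 16^0
= 7 × 256 + 15 × 16 + 10 × 1
= 1792 + 240 + 10
= 2042



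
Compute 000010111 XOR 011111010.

XOR: 1 when bits differ
  000010111
^ 011111010
-----------
  011101101
Decimal: 23 ^ 250 = 237



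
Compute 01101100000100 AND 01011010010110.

AND: 1 only when both bits are 1
  01101100000100
& 01011010010110
----------------
  01001000000100
Decimal: 6916 & 5782 = 4612



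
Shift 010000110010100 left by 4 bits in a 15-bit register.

Original: 010000110010100 (decimal 8596)
Shift left by 4 positions
Append 4 zeros on the right and drop the 4 high bits that overflow the 15-bit width
Result: 001100101000000 (decimal 6464)
Equivalent: 8596 << 4 = 8596 × 2^4 = 137536, truncated to 15 bits = 6464



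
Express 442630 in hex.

Using repeated division by 16 (digits 10–15 are A–F):
442630 ÷ 16 = 27664 remainder 6
27664 ÷ 16 = 1729 remainder 0
1729 ÷ 16 = 108 remainder 1
108 ÷ 16 = 6 remainder 12 (C)
6 ÷ 16 = 0 remainder 6
Reading remainders bottom to top: 6C106



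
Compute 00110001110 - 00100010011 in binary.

Method 1 - Direct subtraction (column by column from the right: bit − bit − borrow-in; if negative, add 2 and borrow 1 from the next column):
borrow: 00011100110
        00110001110
-       00100010011
-------------------
        00001111011

Method 2 - Add two's complement:
Two's complement of 00100010011: invert → 11011101100, add 1 → 11011101101
  00110001110
+ 11011101101
-------------
 100001111011  (end carry out of the top bit = 1)
Discarding the end carry: 00001111011
Decimal check:
  00110001110 = 256 + 128 + 8 + 4 + 2 = 398
  00100010011 = 256 + 16 + 2 + 1 = 275
  398 - 275 = 123, and 00001111011 = 64 + 32 + 16 + 8 + 2 + 1 = 123 ✓



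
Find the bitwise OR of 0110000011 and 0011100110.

OR: 1 when either bit is 1
  0110000011
| 0011100110
------------
  0111100111
Decimal: 387 | 230 = 487



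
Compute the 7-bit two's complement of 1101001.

Original (sign bit 1, negative): 1101001
Step 1 - Invert all bits: 0010110
Step 2 - Add 1: 0010111
Verification: 1101001 + 0010111 = 10000000; discarding the end carry (carry out of the top bit) leaves the 7-bit value 0000000, as required for x + (-x)

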